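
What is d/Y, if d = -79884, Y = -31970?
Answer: 39942/15985 ≈ 2.4987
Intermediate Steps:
d/Y = -79884/(-31970) = -79884*(-1/31970) = 39942/15985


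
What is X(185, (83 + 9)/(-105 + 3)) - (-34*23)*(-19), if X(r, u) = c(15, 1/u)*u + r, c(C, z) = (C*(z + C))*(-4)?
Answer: -236661/17 ≈ -13921.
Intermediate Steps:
c(C, z) = -4*C*(C + z) (c(C, z) = (C*(C + z))*(-4) = -4*C*(C + z))
X(r, u) = r + u*(-900 - 60/u) (X(r, u) = (-4*15*(15 + 1/u))*u + r = (-900 - 60/u)*u + r = u*(-900 - 60/u) + r = r + u*(-900 - 60/u))
X(185, (83 + 9)/(-105 + 3)) - (-34*23)*(-19) = (-60 + 185 - 900*(83 + 9)/(-105 + 3)) - (-34*23)*(-19) = (-60 + 185 - 82800/(-102)) - (-782)*(-19) = (-60 + 185 - 82800*(-1)/102) - 1*14858 = (-60 + 185 - 900*(-46/51)) - 14858 = (-60 + 185 + 13800/17) - 14858 = 15925/17 - 14858 = -236661/17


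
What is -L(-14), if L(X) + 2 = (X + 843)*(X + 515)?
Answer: -415327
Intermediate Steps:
L(X) = -2 + (515 + X)*(843 + X) (L(X) = -2 + (X + 843)*(X + 515) = -2 + (843 + X)*(515 + X) = -2 + (515 + X)*(843 + X))
-L(-14) = -(434143 + (-14)² + 1358*(-14)) = -(434143 + 196 - 19012) = -1*415327 = -415327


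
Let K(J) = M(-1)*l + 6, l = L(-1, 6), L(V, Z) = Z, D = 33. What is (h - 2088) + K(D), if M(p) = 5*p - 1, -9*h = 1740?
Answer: -6934/3 ≈ -2311.3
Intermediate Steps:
h = -580/3 (h = -1/9*1740 = -580/3 ≈ -193.33)
M(p) = -1 + 5*p
l = 6
K(J) = -30 (K(J) = (-1 + 5*(-1))*6 + 6 = (-1 - 5)*6 + 6 = -6*6 + 6 = -36 + 6 = -30)
(h - 2088) + K(D) = (-580/3 - 2088) - 30 = -6844/3 - 30 = -6934/3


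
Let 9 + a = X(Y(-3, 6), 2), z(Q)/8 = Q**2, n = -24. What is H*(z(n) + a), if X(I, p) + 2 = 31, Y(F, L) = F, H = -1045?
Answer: -4836260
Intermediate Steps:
z(Q) = 8*Q**2
X(I, p) = 29 (X(I, p) = -2 + 31 = 29)
a = 20 (a = -9 + 29 = 20)
H*(z(n) + a) = -1045*(8*(-24)**2 + 20) = -1045*(8*576 + 20) = -1045*(4608 + 20) = -1045*4628 = -4836260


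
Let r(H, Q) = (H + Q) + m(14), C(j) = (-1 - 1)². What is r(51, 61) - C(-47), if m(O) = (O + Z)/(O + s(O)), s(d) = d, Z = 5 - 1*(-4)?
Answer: 3047/28 ≈ 108.82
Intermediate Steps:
Z = 9 (Z = 5 + 4 = 9)
m(O) = (9 + O)/(2*O) (m(O) = (O + 9)/(O + O) = (9 + O)/((2*O)) = (9 + O)*(1/(2*O)) = (9 + O)/(2*O))
C(j) = 4 (C(j) = (-2)² = 4)
r(H, Q) = 23/28 + H + Q (r(H, Q) = (H + Q) + (½)*(9 + 14)/14 = (H + Q) + (½)*(1/14)*23 = (H + Q) + 23/28 = 23/28 + H + Q)
r(51, 61) - C(-47) = (23/28 + 51 + 61) - 1*4 = 3159/28 - 4 = 3047/28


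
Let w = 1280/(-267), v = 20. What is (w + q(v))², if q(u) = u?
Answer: 16483600/71289 ≈ 231.22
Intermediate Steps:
w = -1280/267 (w = 1280*(-1/267) = -1280/267 ≈ -4.7940)
(w + q(v))² = (-1280/267 + 20)² = (4060/267)² = 16483600/71289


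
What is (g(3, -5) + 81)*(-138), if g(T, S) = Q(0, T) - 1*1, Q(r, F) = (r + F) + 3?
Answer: -11868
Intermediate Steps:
Q(r, F) = 3 + F + r (Q(r, F) = (F + r) + 3 = 3 + F + r)
g(T, S) = 2 + T (g(T, S) = (3 + T + 0) - 1*1 = (3 + T) - 1 = 2 + T)
(g(3, -5) + 81)*(-138) = ((2 + 3) + 81)*(-138) = (5 + 81)*(-138) = 86*(-138) = -11868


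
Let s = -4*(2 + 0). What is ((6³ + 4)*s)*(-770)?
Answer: 1355200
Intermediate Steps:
s = -8 (s = -4*2 = -8)
((6³ + 4)*s)*(-770) = ((6³ + 4)*(-8))*(-770) = ((216 + 4)*(-8))*(-770) = (220*(-8))*(-770) = -1760*(-770) = 1355200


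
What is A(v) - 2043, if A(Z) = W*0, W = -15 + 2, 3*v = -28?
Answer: -2043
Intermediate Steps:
v = -28/3 (v = (⅓)*(-28) = -28/3 ≈ -9.3333)
W = -13
A(Z) = 0 (A(Z) = -13*0 = 0)
A(v) - 2043 = 0 - 2043 = -2043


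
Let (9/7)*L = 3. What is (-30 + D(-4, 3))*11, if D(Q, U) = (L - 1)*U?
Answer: -286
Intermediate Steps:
L = 7/3 (L = (7/9)*3 = 7/3 ≈ 2.3333)
D(Q, U) = 4*U/3 (D(Q, U) = (7/3 - 1)*U = 4*U/3)
(-30 + D(-4, 3))*11 = (-30 + (4/3)*3)*11 = (-30 + 4)*11 = -26*11 = -286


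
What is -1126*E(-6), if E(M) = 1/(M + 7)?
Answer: -1126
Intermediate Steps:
E(M) = 1/(7 + M)
-1126*E(-6) = -1126/(7 - 6) = -1126/1 = -1126*1 = -1126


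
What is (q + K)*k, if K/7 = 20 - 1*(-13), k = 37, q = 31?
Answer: 9694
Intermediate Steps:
K = 231 (K = 7*(20 - 1*(-13)) = 7*(20 + 13) = 7*33 = 231)
(q + K)*k = (31 + 231)*37 = 262*37 = 9694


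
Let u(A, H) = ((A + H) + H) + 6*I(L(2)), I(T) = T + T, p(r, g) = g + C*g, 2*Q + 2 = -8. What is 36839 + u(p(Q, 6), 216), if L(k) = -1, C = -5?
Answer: 37235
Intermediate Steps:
Q = -5 (Q = -1 + (½)*(-8) = -1 - 4 = -5)
p(r, g) = -4*g (p(r, g) = g - 5*g = -4*g)
I(T) = 2*T
u(A, H) = -12 + A + 2*H (u(A, H) = ((A + H) + H) + 6*(2*(-1)) = (A + 2*H) + 6*(-2) = (A + 2*H) - 12 = -12 + A + 2*H)
36839 + u(p(Q, 6), 216) = 36839 + (-12 - 4*6 + 2*216) = 36839 + (-12 - 24 + 432) = 36839 + 396 = 37235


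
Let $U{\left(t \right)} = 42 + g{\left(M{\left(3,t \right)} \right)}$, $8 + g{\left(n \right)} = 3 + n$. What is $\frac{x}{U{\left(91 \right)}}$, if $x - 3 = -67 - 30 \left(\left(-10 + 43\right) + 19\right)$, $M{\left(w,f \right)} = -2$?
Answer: $- \frac{232}{5} \approx -46.4$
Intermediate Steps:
$g{\left(n \right)} = -5 + n$ ($g{\left(n \right)} = -8 + \left(3 + n\right) = -5 + n$)
$x = -1624$ ($x = 3 - \left(67 + 30 \left(\left(-10 + 43\right) + 19\right)\right) = 3 - \left(67 + 30 \left(33 + 19\right)\right) = 3 - 1627 = -1624$)
$U{\left(t \right)} = 35$ ($U{\left(t \right)} = 42 - 7 = 35$)
$\frac{x}{U{\left(91 \right)}} = - \frac{1624}{35} = \left(-1624\right) \frac{1}{35} = - \frac{232}{5}$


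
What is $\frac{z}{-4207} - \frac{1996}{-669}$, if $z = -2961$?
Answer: $\frac{1482583}{402069} \approx 3.6874$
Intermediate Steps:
$\frac{z}{-4207} - \frac{1996}{-669} = - \frac{2961}{-4207} - \frac{1996}{-669} = \left(-2961\right) \left(- \frac{1}{4207}\right) - - \frac{1996}{669} = \frac{423}{601} + \frac{1996}{669} = \frac{1482583}{402069}$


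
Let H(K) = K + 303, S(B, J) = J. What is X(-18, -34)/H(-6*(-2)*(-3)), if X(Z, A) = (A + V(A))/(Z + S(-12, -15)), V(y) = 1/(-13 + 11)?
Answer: 23/5874 ≈ 0.0039156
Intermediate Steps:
V(y) = -½ (V(y) = 1/(-2) = -½)
X(Z, A) = (-½ + A)/(-15 + Z) (X(Z, A) = (A - ½)/(Z - 15) = (-½ + A)/(-15 + Z))
H(K) = 303 + K
X(-18, -34)/H(-6*(-2)*(-3)) = ((-½ - 34)/(-15 - 18))/(303 - 6*(-2)*(-3)) = (-69/2/(-33))/(303 + 12*(-3)) = (-1/33*(-69/2))/(303 - 36) = (23/22)/267 = (23/22)*(1/267) = 23/5874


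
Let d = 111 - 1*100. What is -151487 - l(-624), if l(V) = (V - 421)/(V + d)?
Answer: -92862576/613 ≈ -1.5149e+5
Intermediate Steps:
d = 11 (d = 111 - 100 = 11)
l(V) = (-421 + V)/(11 + V) (l(V) = (V - 421)/(V + 11) = (-421 + V)/(11 + V))
-151487 - l(-624) = -151487 - (-421 - 624)/(11 - 624) = -151487 - (-1045)/(-613) = -151487 - (-1)*(-1045)/613 = -151487 - 1*1045/613 = -151487 - 1045/613 = -92862576/613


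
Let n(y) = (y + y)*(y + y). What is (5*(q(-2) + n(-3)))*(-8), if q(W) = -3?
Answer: -1320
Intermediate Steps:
n(y) = 4*y² (n(y) = (2*y)*(2*y) = 4*y²)
(5*(q(-2) + n(-3)))*(-8) = (5*(-3 + 4*(-3)²))*(-8) = (5*(-3 + 4*9))*(-8) = (5*(-3 + 36))*(-8) = (5*33)*(-8) = 165*(-8) = -1320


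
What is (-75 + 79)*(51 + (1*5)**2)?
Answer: 304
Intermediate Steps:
(-75 + 79)*(51 + (1*5)**2) = 4*(51 + 5**2) = 4*(51 + 25) = 4*76 = 304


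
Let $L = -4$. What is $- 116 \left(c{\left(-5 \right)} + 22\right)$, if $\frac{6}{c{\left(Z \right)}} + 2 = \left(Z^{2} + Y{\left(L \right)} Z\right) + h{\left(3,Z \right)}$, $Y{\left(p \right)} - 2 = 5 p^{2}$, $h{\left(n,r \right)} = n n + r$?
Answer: $- \frac{976720}{383} \approx -2550.2$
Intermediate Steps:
$h{\left(n,r \right)} = r + n^{2}$ ($h{\left(n,r \right)} = n^{2} + r = r + n^{2}$)
$Y{\left(p \right)} = 2 + 5 p^{2}$
$c{\left(Z \right)} = \frac{6}{7 + Z^{2} + 83 Z}$ ($c{\left(Z \right)} = \frac{6}{-2 + \left(\left(Z^{2} + \left(2 + 5 \left(-4\right)^{2}\right) Z\right) + \left(Z + 3^{2}\right)\right)} = \frac{6}{-2 + \left(\left(Z^{2} + \left(2 + 5 \cdot 16\right) Z\right) + \left(Z + 9\right)\right)} = \frac{6}{-2 + \left(\left(Z^{2} + \left(2 + 80\right) Z\right) + \left(9 + Z\right)\right)} = \frac{6}{-2 + \left(\left(Z^{2} + 82 Z\right) + \left(9 + Z\right)\right)} = \frac{6}{-2 + \left(9 + Z^{2} + 83 Z\right)} = \frac{6}{7 + Z^{2} + 83 Z}$)
$- 116 \left(c{\left(-5 \right)} + 22\right) = - 116 \left(\frac{6}{7 + \left(-5\right)^{2} + 83 \left(-5\right)} + 22\right) = - 116 \left(\frac{6}{7 + 25 - 415} + 22\right) = - 116 \left(\frac{6}{-383} + 22\right) = - 116 \left(6 \left(- \frac{1}{383}\right) + 22\right) = - 116 \left(- \frac{6}{383} + 22\right) = \left(-116\right) \frac{8420}{383} = - \frac{976720}{383}$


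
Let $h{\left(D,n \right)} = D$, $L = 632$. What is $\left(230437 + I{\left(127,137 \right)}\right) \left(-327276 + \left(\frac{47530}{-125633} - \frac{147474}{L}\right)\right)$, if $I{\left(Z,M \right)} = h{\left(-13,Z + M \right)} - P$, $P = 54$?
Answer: $- \frac{1497652092987824865}{19850014} \approx -7.5448 \cdot 10^{10}$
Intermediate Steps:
$I{\left(Z,M \right)} = -67$ ($I{\left(Z,M \right)} = -13 - 54 = -67$)
$\left(230437 + I{\left(127,137 \right)}\right) \left(-327276 + \left(\frac{47530}{-125633} - \frac{147474}{L}\right)\right) = \left(230437 - 67\right) \left(-327276 + \left(\frac{47530}{-125633} - \frac{147474}{632}\right)\right) = 230370 \left(-327276 + \left(47530 \left(- \frac{1}{125633}\right) - \frac{73737}{316}\right)\right) = 230370 \left(-327276 - \frac{9278820001}{39700028}\right) = 230370 \left(- \frac{13002145183729}{39700028}\right) = - \frac{1497652092987824865}{19850014}$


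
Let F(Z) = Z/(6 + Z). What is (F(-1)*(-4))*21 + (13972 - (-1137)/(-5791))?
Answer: 405040019/28955 ≈ 13989.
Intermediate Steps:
F(Z) = Z/(6 + Z)
(F(-1)*(-4))*21 + (13972 - (-1137)/(-5791)) = (-1/(6 - 1)*(-4))*21 + (13972 - (-1137)/(-5791)) = (-1/5*(-4))*21 + (13972 - (-1137)*(-1)/5791) = (-1*⅕*(-4))*21 + (13972 - 1*1137/5791) = -⅕*(-4)*21 + (13972 - 1137/5791) = (⅘)*21 + 80910715/5791 = 84/5 + 80910715/5791 = 405040019/28955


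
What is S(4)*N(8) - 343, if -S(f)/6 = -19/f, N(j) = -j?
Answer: -571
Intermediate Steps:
S(f) = 114/f (S(f) = -(-114)/f = 114/f)
S(4)*N(8) - 343 = (114/4)*(-1*8) - 343 = (114*(¼))*(-8) - 343 = (57/2)*(-8) - 343 = -228 - 343 = -571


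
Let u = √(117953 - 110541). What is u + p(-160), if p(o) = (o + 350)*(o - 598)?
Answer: -144020 + 2*√1853 ≈ -1.4393e+5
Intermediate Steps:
p(o) = (-598 + o)*(350 + o) (p(o) = (350 + o)*(-598 + o) = (-598 + o)*(350 + o))
u = 2*√1853 (u = √7412 = 2*√1853 ≈ 86.093)
u + p(-160) = 2*√1853 + (-209300 + (-160)² - 248*(-160)) = 2*√1853 + (-209300 + 25600 + 39680) = 2*√1853 - 144020 = -144020 + 2*√1853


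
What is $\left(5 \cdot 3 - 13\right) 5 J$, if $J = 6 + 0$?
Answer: $60$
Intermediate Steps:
$J = 6$
$\left(5 \cdot 3 - 13\right) 5 J = \left(5 \cdot 3 - 13\right) 5 \cdot 6 = \left(15 - 13\right) 30 = 2 \cdot 30 = 60$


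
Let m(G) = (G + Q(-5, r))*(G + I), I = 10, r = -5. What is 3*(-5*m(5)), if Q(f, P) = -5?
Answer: 0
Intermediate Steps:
m(G) = (-5 + G)*(10 + G) (m(G) = (G - 5)*(G + 10) = (-5 + G)*(10 + G))
3*(-5*m(5)) = 3*(-5*(-50 + 5² + 5*5)) = 3*(-5*(-50 + 25 + 25)) = 3*(-5*0) = 3*0 = 0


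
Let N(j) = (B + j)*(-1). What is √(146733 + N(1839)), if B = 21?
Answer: 3*√16097 ≈ 380.62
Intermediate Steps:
N(j) = -21 - j (N(j) = (21 + j)*(-1) = -21 - j)
√(146733 + N(1839)) = √(146733 + (-21 - 1*1839)) = √(146733 + (-21 - 1839)) = √(146733 - 1860) = √144873 = 3*√16097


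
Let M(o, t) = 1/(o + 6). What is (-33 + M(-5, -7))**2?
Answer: 1024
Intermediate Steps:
M(o, t) = 1/(6 + o)
(-33 + M(-5, -7))**2 = (-33 + 1/(6 - 5))**2 = (-33 + 1/1)**2 = (-33 + 1)**2 = (-32)**2 = 1024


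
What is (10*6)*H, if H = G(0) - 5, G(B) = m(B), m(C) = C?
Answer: -300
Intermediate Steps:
G(B) = B
H = -5 (H = 0 - 5 = -5)
(10*6)*H = (10*6)*(-5) = 60*(-5) = -300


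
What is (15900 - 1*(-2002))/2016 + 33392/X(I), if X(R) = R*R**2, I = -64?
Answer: 9034343/1032192 ≈ 8.7526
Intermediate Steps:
X(R) = R**3
(15900 - 1*(-2002))/2016 + 33392/X(I) = (15900 - 1*(-2002))/2016 + 33392/((-64)**3) = (15900 + 2002)*(1/2016) + 33392/(-262144) = 17902*(1/2016) + 33392*(-1/262144) = 8951/1008 - 2087/16384 = 9034343/1032192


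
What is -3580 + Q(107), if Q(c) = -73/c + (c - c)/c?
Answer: -383133/107 ≈ -3580.7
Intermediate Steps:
Q(c) = -73/c (Q(c) = -73/c + 0/c = -73/c + 0 = -73/c)
-3580 + Q(107) = -3580 - 73/107 = -383133/107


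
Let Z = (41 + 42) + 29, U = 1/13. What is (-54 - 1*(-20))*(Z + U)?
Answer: -49538/13 ≈ -3810.6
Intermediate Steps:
U = 1/13 ≈ 0.076923
Z = 112 (Z = 83 + 29 = 112)
(-54 - 1*(-20))*(Z + U) = (-54 - 1*(-20))*(112 + 1/13) = (-54 + 20)*(1457/13) = -34*1457/13 = -49538/13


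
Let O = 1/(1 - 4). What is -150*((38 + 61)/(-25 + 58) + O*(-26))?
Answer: -1750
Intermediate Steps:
O = -1/3 (O = 1/(-3) = -1/3 ≈ -0.33333)
-150*((38 + 61)/(-25 + 58) + O*(-26)) = -150*((38 + 61)/(-25 + 58) - 1/3*(-26)) = -150*(99/33 + 26/3) = -150*(99*(1/33) + 26/3) = -150*(3 + 26/3) = -150*35/3 = -1750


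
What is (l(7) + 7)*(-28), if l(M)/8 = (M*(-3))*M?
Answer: 32732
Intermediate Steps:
l(M) = -24*M**2 (l(M) = 8*((M*(-3))*M) = 8*((-3*M)*M) = 8*(-3*M**2) = -24*M**2)
(l(7) + 7)*(-28) = (-24*7**2 + 7)*(-28) = (-24*49 + 7)*(-28) = (-1176 + 7)*(-28) = -1169*(-28) = 32732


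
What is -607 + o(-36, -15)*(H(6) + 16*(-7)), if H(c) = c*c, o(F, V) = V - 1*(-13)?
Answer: -455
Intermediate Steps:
o(F, V) = 13 + V (o(F, V) = V + 13 = 13 + V)
H(c) = c**2
-607 + o(-36, -15)*(H(6) + 16*(-7)) = -607 + (13 - 15)*(6**2 + 16*(-7)) = -607 - 2*(36 - 112) = -607 - 2*(-76) = -607 + 152 = -455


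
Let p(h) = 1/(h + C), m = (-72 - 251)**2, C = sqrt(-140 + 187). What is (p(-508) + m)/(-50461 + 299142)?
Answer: 26918655085/64163925577 - sqrt(47)/64163925577 ≈ 0.41953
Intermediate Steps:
C = sqrt(47) ≈ 6.8557
m = 104329 (m = (-323)**2 = 104329)
p(h) = 1/(h + sqrt(47))
(p(-508) + m)/(-50461 + 299142) = (1/(-508 + sqrt(47)) + 104329)/(-50461 + 299142) = (104329 + 1/(-508 + sqrt(47)))/248681 = (104329 + 1/(-508 + sqrt(47)))*(1/248681) = 104329/248681 + 1/(248681*(-508 + sqrt(47)))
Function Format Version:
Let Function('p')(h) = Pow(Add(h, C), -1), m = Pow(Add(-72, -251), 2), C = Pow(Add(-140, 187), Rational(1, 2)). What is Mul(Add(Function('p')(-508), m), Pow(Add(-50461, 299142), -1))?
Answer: Add(Rational(26918655085, 64163925577), Mul(Rational(-1, 64163925577), Pow(47, Rational(1, 2)))) ≈ 0.41953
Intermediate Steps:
C = Pow(47, Rational(1, 2)) ≈ 6.8557
m = 104329 (m = Pow(-323, 2) = 104329)
Function('p')(h) = Pow(Add(h, Pow(47, Rational(1, 2))), -1)
Mul(Add(Function('p')(-508), m), Pow(Add(-50461, 299142), -1)) = Mul(Add(Pow(Add(-508, Pow(47, Rational(1, 2))), -1), 104329), Pow(Add(-50461, 299142), -1)) = Mul(Add(104329, Pow(Add(-508, Pow(47, Rational(1, 2))), -1)), Pow(248681, -1)) = Mul(Add(104329, Pow(Add(-508, Pow(47, Rational(1, 2))), -1)), Rational(1, 248681)) = Add(Rational(104329, 248681), Mul(Rational(1, 248681), Pow(Add(-508, Pow(47, Rational(1, 2))), -1)))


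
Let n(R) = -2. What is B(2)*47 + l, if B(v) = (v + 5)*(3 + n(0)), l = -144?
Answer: 185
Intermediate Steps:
B(v) = 5 + v (B(v) = (v + 5)*(3 - 2) = (5 + v)*1 = 5 + v)
B(2)*47 + l = (5 + 2)*47 - 144 = 7*47 - 144 = 329 - 144 = 185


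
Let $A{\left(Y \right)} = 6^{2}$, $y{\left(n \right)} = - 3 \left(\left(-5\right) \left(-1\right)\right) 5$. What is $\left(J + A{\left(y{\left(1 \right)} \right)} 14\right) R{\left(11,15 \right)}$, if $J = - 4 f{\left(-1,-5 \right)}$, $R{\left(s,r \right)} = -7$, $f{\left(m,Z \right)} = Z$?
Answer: $-3668$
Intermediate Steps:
$y{\left(n \right)} = -75$ ($y{\left(n \right)} = \left(-3\right) 5 \cdot 5 = \left(-15\right) 5 = -75$)
$A{\left(Y \right)} = 36$
$J = 20$ ($J = \left(-4\right) \left(-5\right) = 20$)
$\left(J + A{\left(y{\left(1 \right)} \right)} 14\right) R{\left(11,15 \right)} = \left(20 + 36 \cdot 14\right) \left(-7\right) = \left(20 + 504\right) \left(-7\right) = 524 \left(-7\right) = -3668$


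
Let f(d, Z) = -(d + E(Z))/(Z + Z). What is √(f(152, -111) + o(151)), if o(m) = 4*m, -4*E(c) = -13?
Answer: √13245334/148 ≈ 24.591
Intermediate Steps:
E(c) = 13/4 (E(c) = -¼*(-13) = 13/4)
f(d, Z) = -(13/4 + d)/(2*Z) (f(d, Z) = -(d + 13/4)/(Z + Z) = -(13/4 + d)/(2*Z))
√(f(152, -111) + o(151)) = √((⅛)*(-13 - 4*152)/(-111) + 4*151) = √((⅛)*(-1/111)*(-13 - 608) + 604) = √((⅛)*(-1/111)*(-621) + 604) = √(207/296 + 604) = √(178991/296) = √13245334/148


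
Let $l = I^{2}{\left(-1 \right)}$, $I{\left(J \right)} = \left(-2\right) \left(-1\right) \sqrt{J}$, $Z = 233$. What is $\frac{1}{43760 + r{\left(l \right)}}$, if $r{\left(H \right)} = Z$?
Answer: $\frac{1}{43993} \approx 2.2731 \cdot 10^{-5}$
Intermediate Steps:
$I{\left(J \right)} = 2 \sqrt{J}$
$l = -4$ ($l = \left(2 \sqrt{-1}\right)^{2} = \left(2 i\right)^{2} = -4$)
$r{\left(H \right)} = 233$
$\frac{1}{43760 + r{\left(l \right)}} = \frac{1}{43760 + 233} = \frac{1}{43993}$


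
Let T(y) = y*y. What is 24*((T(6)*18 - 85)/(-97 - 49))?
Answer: -6756/73 ≈ -92.548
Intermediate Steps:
T(y) = y²
24*((T(6)*18 - 85)/(-97 - 49)) = 24*((6²*18 - 85)/(-97 - 49)) = 24*((36*18 - 85)/(-146)) = 24*((648 - 85)*(-1/146)) = 24*(563*(-1/146)) = 24*(-563/146) = -6756/73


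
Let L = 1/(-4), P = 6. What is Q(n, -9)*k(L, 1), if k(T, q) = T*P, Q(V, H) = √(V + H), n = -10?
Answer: -3*I*√19/2 ≈ -6.5383*I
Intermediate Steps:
Q(V, H) = √(H + V)
L = -¼ ≈ -0.25000
k(T, q) = 6*T (k(T, q) = T*6 = 6*T)
Q(n, -9)*k(L, 1) = √(-9 - 10)*(6*(-¼)) = √(-19)*(-3/2) = (I*√19)*(-3/2) = -3*I*√19/2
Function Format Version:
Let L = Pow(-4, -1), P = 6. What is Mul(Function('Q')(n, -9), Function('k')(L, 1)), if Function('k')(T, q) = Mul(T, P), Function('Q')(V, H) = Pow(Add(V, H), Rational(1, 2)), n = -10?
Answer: Mul(Rational(-3, 2), I, Pow(19, Rational(1, 2))) ≈ Mul(-6.5383, I)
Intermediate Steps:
Function('Q')(V, H) = Pow(Add(H, V), Rational(1, 2))
L = Rational(-1, 4) ≈ -0.25000
Function('k')(T, q) = Mul(6, T) (Function('k')(T, q) = Mul(T, 6) = Mul(6, T))
Mul(Function('Q')(n, -9), Function('k')(L, 1)) = Mul(Pow(Add(-9, -10), Rational(1, 2)), Mul(6, Rational(-1, 4))) = Mul(Pow(-19, Rational(1, 2)), Rational(-3, 2)) = Mul(Mul(I, Pow(19, Rational(1, 2))), Rational(-3, 2)) = Mul(Rational(-3, 2), I, Pow(19, Rational(1, 2)))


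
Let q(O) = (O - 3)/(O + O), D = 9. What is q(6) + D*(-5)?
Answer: -179/4 ≈ -44.750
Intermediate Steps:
q(O) = (-3 + O)/(2*O) (q(O) = (-3 + O)/((2*O)) = (-3 + O)*(1/(2*O)) = (-3 + O)/(2*O))
q(6) + D*(-5) = (1/2)*(-3 + 6)/6 + 9*(-5) = (1/2)*(1/6)*3 - 45 = 1/4 - 45 = -179/4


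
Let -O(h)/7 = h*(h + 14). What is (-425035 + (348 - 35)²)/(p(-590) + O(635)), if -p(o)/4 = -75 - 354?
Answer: 327066/2883089 ≈ 0.11344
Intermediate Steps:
O(h) = -7*h*(14 + h) (O(h) = -7*h*(h + 14) = -7*h*(14 + h))
p(o) = 1716 (p(o) = -4*(-75 - 354) = -4*(-429) = 1716)
(-425035 + (348 - 35)²)/(p(-590) + O(635)) = (-425035 + (348 - 35)²)/(1716 - 7*635*(14 + 635)) = (-425035 + 313²)/(1716 - 7*635*649) = (-425035 + 97969)/(1716 - 2884805) = -327066/(-2883089) = -327066*(-1/2883089) = 327066/2883089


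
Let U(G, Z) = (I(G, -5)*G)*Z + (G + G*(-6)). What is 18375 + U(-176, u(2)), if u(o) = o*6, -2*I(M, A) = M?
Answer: -166601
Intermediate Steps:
I(M, A) = -M/2
u(o) = 6*o
U(G, Z) = -5*G - Z*G**2/2 (U(G, Z) = ((-G/2)*G)*Z + (G + G*(-6)) = (-G**2/2)*Z + (G - 6*G) = -Z*G**2/2 - 5*G = -5*G - Z*G**2/2)
18375 + U(-176, u(2)) = 18375 + (1/2)*(-176)*(-10 - 1*(-176)*6*2) = 18375 + (1/2)*(-176)*(-10 - 1*(-176)*12) = 18375 + (1/2)*(-176)*(-10 + 2112) = 18375 + (1/2)*(-176)*2102 = 18375 - 184976 = -166601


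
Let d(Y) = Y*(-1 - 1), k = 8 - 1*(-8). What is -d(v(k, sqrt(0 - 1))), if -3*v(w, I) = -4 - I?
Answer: 8/3 + 2*I/3 ≈ 2.6667 + 0.66667*I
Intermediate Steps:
k = 16 (k = 8 + 8 = 16)
v(w, I) = 4/3 + I/3 (v(w, I) = -(-4 - I)/3 = 4/3 + I/3)
d(Y) = -2*Y (d(Y) = Y*(-2) = -2*Y)
-d(v(k, sqrt(0 - 1))) = -(-2)*(4/3 + sqrt(0 - 1)/3) = -(-2)*(4/3 + sqrt(-1)/3) = -(-2)*(4/3 + I/3) = -(-8/3 - 2*I/3) = 8/3 + 2*I/3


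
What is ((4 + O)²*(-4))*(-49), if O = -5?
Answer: 196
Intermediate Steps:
((4 + O)²*(-4))*(-49) = ((4 - 5)²*(-4))*(-49) = ((-1)²*(-4))*(-49) = (1*(-4))*(-49) = -4*(-49) = 196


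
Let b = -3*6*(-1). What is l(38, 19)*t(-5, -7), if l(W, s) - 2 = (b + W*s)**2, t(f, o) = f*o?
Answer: 19166070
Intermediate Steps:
b = 18 (b = -18*(-1) = 18)
l(W, s) = 2 + (18 + W*s)**2
l(38, 19)*t(-5, -7) = (2 + (18 + 38*19)**2)*(-5*(-7)) = (2 + (18 + 722)**2)*35 = (2 + 740**2)*35 = (2 + 547600)*35 = 547602*35 = 19166070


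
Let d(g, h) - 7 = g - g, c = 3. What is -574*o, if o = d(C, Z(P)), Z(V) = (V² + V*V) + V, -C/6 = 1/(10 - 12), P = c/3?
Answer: -4018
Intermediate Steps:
P = 1 (P = 3/3 = 3*(⅓) = 1)
C = 3 (C = -6/(10 - 12) = -6/(-2) = -6*(-½) = 3)
Z(V) = V + 2*V² (Z(V) = (V² + V²) + V = 2*V² + V = V + 2*V²)
d(g, h) = 7 (d(g, h) = 7 + (g - g) = 7 + 0 = 7)
o = 7
-574*o = -574*7 = -4018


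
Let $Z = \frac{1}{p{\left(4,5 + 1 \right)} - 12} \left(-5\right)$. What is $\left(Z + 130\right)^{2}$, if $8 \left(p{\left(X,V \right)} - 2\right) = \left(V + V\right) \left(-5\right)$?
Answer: $\frac{831744}{49} \approx 16974.0$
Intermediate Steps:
$p{\left(X,V \right)} = 2 - \frac{5 V}{4}$ ($p{\left(X,V \right)} = 2 + \frac{\left(V + V\right) \left(-5\right)}{8} = 2 + \frac{2 V \left(-5\right)}{8} = 2 + \frac{\left(-10\right) V}{8} = 2 - \frac{5 V}{4}$)
$Z = \frac{2}{7}$ ($Z = \frac{1}{\left(2 - \frac{5 \left(5 + 1\right)}{4}\right) - 12} \left(-5\right) = \frac{1}{\left(2 - \frac{15}{2}\right) - 12} \left(-5\right) = \frac{1}{- \frac{11}{2} - 12} \left(-5\right) = \frac{1}{- \frac{35}{2}} \left(-5\right) = \left(- \frac{2}{35}\right) \left(-5\right) = \frac{2}{7} \approx 0.28571$)
$\left(Z + 130\right)^{2} = \left(\frac{2}{7} + 130\right)^{2} = \left(\frac{912}{7}\right)^{2} = \frac{831744}{49}$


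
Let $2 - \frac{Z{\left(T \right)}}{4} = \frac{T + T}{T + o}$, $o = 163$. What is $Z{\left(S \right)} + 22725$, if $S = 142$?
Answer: $\frac{6932429}{305} \approx 22729.0$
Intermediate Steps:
$Z{\left(T \right)} = 8 - \frac{8 T}{163 + T}$ ($Z{\left(T \right)} = 8 - 4 \frac{T + T}{T + 163} = 8 - 4 \frac{2 T}{163 + T} = 8 - \frac{8 T}{163 + T}$)
$Z{\left(S \right)} + 22725 = \frac{1304}{163 + 142} + 22725 = \frac{1304}{305} + 22725 = \frac{6932429}{305}$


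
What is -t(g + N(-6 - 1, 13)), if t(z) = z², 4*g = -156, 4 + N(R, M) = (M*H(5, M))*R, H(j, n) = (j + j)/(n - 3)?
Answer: -17956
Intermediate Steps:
H(j, n) = 2*j/(-3 + n) (H(j, n) = (2*j)/(-3 + n) = 2*j/(-3 + n))
N(R, M) = -4 + 10*M*R/(-3 + M) (N(R, M) = -4 + (M*(2*5/(-3 + M)))*R = -4 + (M*(10/(-3 + M)))*R = -4 + (10*M/(-3 + M))*R = -4 + 10*M*R/(-3 + M))
g = -39 (g = (¼)*(-156) = -39)
-t(g + N(-6 - 1, 13)) = -(-39 + 2*(6 - 2*13 + 5*13*(-6 - 1))/(-3 + 13))² = -(-39 + 2*(6 - 26 + 5*13*(-7))/10)² = -(-39 + 2*(⅒)*(6 - 26 - 455))² = -(-39 + 2*(⅒)*(-475))² = -(-39 - 95)² = -1*(-134)² = -1*17956 = -17956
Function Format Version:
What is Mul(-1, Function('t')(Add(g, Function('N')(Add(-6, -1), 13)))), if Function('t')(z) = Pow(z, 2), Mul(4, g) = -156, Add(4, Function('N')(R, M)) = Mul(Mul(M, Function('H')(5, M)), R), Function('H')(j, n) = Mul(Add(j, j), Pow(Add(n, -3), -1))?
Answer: -17956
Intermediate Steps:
Function('H')(j, n) = Mul(2, j, Pow(Add(-3, n), -1)) (Function('H')(j, n) = Mul(Mul(2, j), Pow(Add(-3, n), -1)) = Mul(2, j, Pow(Add(-3, n), -1)))
Function('N')(R, M) = Add(-4, Mul(10, M, R, Pow(Add(-3, M), -1))) (Function('N')(R, M) = Add(-4, Mul(Mul(M, Mul(2, 5, Pow(Add(-3, M), -1))), R)) = Add(-4, Mul(Mul(M, Mul(10, Pow(Add(-3, M), -1))), R)) = Add(-4, Mul(Mul(10, M, Pow(Add(-3, M), -1)), R)) = Add(-4, Mul(10, M, R, Pow(Add(-3, M), -1))))
g = -39 (g = Mul(Rational(1, 4), -156) = -39)
Mul(-1, Function('t')(Add(g, Function('N')(Add(-6, -1), 13)))) = Mul(-1, Pow(Add(-39, Mul(2, Pow(Add(-3, 13), -1), Add(6, Mul(-2, 13), Mul(5, 13, Add(-6, -1))))), 2)) = Mul(-1, Pow(Add(-39, Mul(2, Pow(10, -1), Add(6, -26, Mul(5, 13, -7)))), 2)) = Mul(-1, Pow(Add(-39, Mul(2, Rational(1, 10), Add(6, -26, -455))), 2)) = Mul(-1, Pow(Add(-39, Mul(2, Rational(1, 10), -475)), 2)) = Mul(-1, Pow(Add(-39, -95), 2)) = Mul(-1, Pow(-134, 2)) = Mul(-1, 17956) = -17956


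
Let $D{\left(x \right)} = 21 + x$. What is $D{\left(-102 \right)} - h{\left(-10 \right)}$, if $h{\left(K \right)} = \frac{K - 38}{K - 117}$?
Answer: $- \frac{10335}{127} \approx -81.378$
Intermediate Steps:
$h{\left(K \right)} = \frac{-38 + K}{-117 + K}$
$D{\left(-102 \right)} - h{\left(-10 \right)} = \left(21 - 102\right) - \frac{-38 - 10}{-117 - 10} = -81 - \frac{1}{-127} \left(-48\right) = -81 - \left(- \frac{1}{127}\right) \left(-48\right) = -81 - \frac{48}{127} = - \frac{10335}{127}$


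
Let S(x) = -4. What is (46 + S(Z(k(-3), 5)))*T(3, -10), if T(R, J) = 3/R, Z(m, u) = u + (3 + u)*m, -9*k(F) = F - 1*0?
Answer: 42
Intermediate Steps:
k(F) = -F/9 (k(F) = -(F - 1*0)/9 = -(F + 0)/9 = -F/9)
Z(m, u) = u + m*(3 + u)
(46 + S(Z(k(-3), 5)))*T(3, -10) = (46 - 4)*(3/3) = 42*(3*(1/3)) = 42*1 = 42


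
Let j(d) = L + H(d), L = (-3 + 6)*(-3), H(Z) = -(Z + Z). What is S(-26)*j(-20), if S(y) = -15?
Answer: -465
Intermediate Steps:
H(Z) = -2*Z
L = -9 (L = 3*(-3) = -9)
j(d) = -9 - 2*d
S(-26)*j(-20) = -15*(-9 - 2*(-20)) = -15*(-9 + 40) = -15*31 = -465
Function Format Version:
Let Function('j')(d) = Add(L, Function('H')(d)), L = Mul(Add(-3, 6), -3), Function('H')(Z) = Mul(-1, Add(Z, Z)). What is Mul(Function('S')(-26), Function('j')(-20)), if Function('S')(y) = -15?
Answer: -465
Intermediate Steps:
Function('H')(Z) = Mul(-2, Z) (Function('H')(Z) = Mul(-1, Mul(2, Z)) = Mul(-2, Z))
L = -9 (L = Mul(3, -3) = -9)
Function('j')(d) = Add(-9, Mul(-2, d))
Mul(Function('S')(-26), Function('j')(-20)) = Mul(-15, Add(-9, Mul(-2, -20))) = Mul(-15, Add(-9, 40)) = Mul(-15, 31) = -465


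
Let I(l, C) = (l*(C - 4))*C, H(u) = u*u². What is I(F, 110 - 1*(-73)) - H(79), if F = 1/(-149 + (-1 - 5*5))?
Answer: -86314582/175 ≈ -4.9323e+5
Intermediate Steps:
H(u) = u³
F = -1/175 (F = 1/(-149 + (-1 - 25)) = 1/(-149 - 26) = 1/(-175) = -1/175 ≈ -0.0057143)
I(l, C) = C*l*(-4 + C) (I(l, C) = (l*(-4 + C))*C = C*l*(-4 + C))
I(F, 110 - 1*(-73)) - H(79) = (110 - 1*(-73))*(-1/175)*(-4 + (110 - 1*(-73))) - 1*79³ = (110 + 73)*(-1/175)*(-4 + (110 + 73)) - 1*493039 = 183*(-1/175)*(-4 + 183) - 493039 = 183*(-1/175)*179 - 493039 = -32757/175 - 493039 = -86314582/175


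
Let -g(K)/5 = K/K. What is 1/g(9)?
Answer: -⅕ ≈ -0.20000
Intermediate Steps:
g(K) = -5 (g(K) = -5*K/K = -5*1 = -5)
1/g(9) = 1/(-5) = -⅕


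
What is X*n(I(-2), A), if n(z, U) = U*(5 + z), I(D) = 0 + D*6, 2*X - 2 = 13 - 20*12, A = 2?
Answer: 1575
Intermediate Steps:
X = -225/2 (X = 1 + (13 - 20*12)/2 = 1 + (13 - 240)/2 = 1 + (1/2)*(-227) = 1 - 227/2 = -225/2 ≈ -112.50)
I(D) = 6*D (I(D) = 0 + 6*D = 6*D)
X*n(I(-2), A) = -225*(5 + 6*(-2)) = -225*(5 - 12) = -225*(-7) = -225/2*(-14) = 1575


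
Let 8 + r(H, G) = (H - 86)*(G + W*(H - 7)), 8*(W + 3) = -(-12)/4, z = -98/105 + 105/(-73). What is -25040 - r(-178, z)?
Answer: 37429609/365 ≈ 1.0255e+5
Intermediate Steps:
z = -2597/1095 (z = -98*1/105 + 105*(-1/73) = -14/15 - 105/73 = -2597/1095 ≈ -2.3717)
W = -21/8 (W = -3 + (-(-12)/4)/8 = -3 + (-4*(-3/4))/8 = -3 + (1/8)*3 = -3 + 3/8 = -21/8 ≈ -2.6250)
r(H, G) = -8 + (-86 + H)*(147/8 + G - 21*H/8) (r(H, G) = -8 + (H - 86)*(G - 21*(H - 7)/8) = -8 + (-86 + H)*(G - 21*(-7 + H)/8) = -8 + (-86 + H)*(G + (147/8 - 21*H/8)) = -8 + (-86 + H)*(147/8 + G - 21*H/8))
-25040 - r(-178, z) = -25040 - (-6353/4 - 86*(-2597/1095) - 21/8*(-178)**2 + (1953/8)*(-178) - 2597/1095*(-178)) = -25040 - (-6353/4 + 223342/1095 - 21/8*31684 - 173817/4 + 462266/1095) = -25040 - (-6353/4 + 223342/1095 - 166341/2 - 173817/4 + 462266/1095) = -25040 - 1*(-46569209/365) = -25040 + 46569209/365 = 37429609/365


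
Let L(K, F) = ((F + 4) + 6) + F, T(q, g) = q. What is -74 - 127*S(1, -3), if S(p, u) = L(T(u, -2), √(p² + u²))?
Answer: -1344 - 254*√10 ≈ -2147.2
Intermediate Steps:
L(K, F) = 10 + 2*F (L(K, F) = ((4 + F) + 6) + F = (10 + F) + F = 10 + 2*F)
S(p, u) = 10 + 2*√(p² + u²)
-74 - 127*S(1, -3) = -74 - 127*(10 + 2*√(1² + (-3)²)) = -74 - 127*(10 + 2*√(1 + 9)) = -74 - 127*(10 + 2*√10) = -74 + (-1270 - 254*√10) = -1344 - 254*√10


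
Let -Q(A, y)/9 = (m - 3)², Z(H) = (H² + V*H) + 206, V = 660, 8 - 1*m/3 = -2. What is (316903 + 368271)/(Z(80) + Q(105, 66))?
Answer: 685174/52845 ≈ 12.966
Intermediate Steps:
m = 30 (m = 24 - 3*(-2) = 24 + 6 = 30)
Z(H) = 206 + H² + 660*H (Z(H) = (H² + 660*H) + 206 = 206 + H² + 660*H)
Q(A, y) = -6561 (Q(A, y) = -9*(30 - 3)² = -9*27² = -9*729 = -6561)
(316903 + 368271)/(Z(80) + Q(105, 66)) = (316903 + 368271)/((206 + 80² + 660*80) - 6561) = 685174/((206 + 6400 + 52800) - 6561) = 685174/(59406 - 6561) = 685174/52845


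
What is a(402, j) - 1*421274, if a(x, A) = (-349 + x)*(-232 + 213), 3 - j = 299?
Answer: -422281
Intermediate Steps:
j = -296 (j = 3 - 1*299 = 3 - 299 = -296)
a(x, A) = 6631 - 19*x (a(x, A) = (-349 + x)*(-19) = 6631 - 19*x)
a(402, j) - 1*421274 = (6631 - 19*402) - 1*421274 = (6631 - 7638) - 421274 = -1007 - 421274 = -422281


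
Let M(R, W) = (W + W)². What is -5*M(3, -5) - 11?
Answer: -511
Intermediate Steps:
M(R, W) = 4*W² (M(R, W) = (2*W)² = 4*W²)
-5*M(3, -5) - 11 = -20*(-5)² - 11 = -20*25 - 11 = -5*100 - 11 = -500 - 11 = -511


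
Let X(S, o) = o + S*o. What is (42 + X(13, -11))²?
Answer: 12544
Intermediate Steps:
(42 + X(13, -11))² = (42 - 11*(1 + 13))² = (42 - 11*14)² = (42 - 154)² = (-112)² = 12544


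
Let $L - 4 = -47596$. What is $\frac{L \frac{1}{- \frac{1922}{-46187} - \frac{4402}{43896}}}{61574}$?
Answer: $\frac{778138623216}{59064890287} \approx 13.174$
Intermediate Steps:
$L = -47592$ ($L = 4 - 47596 = -47592$)
$\frac{L \frac{1}{- \frac{1922}{-46187} - \frac{4402}{43896}}}{61574} = \frac{\left(-47592\right) \frac{1}{- \frac{1922}{-46187} - \frac{4402}{43896}}}{61574} = - \frac{47592}{\left(-1922\right) \left(- \frac{1}{46187}\right) - \frac{71}{708}} \cdot \frac{1}{61574} = - \frac{47592}{\frac{1922}{46187} - \frac{71}{708}} \cdot \frac{1}{61574} = - \frac{47592}{- \frac{1918501}{32700396}} \cdot \frac{1}{61574} = \left(-47592\right) \left(- \frac{32700396}{1918501}\right) \frac{1}{61574} = \frac{1556277246432}{1918501} \cdot \frac{1}{61574} = \frac{778138623216}{59064890287}$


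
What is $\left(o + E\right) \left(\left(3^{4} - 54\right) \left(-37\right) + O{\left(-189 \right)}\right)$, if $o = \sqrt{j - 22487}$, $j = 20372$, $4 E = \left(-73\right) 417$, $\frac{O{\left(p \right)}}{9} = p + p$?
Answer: $\frac{133970841}{4} - 13203 i \sqrt{235} \approx 3.3493 \cdot 10^{7} - 2.024 \cdot 10^{5} i$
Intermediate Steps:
$O{\left(p \right)} = 18 p$ ($O{\left(p \right)} = 9 \left(p + p\right) = 9 \cdot 2 p = 18 p$)
$E = - \frac{30441}{4}$ ($E = \frac{\left(-73\right) 417}{4} = \frac{1}{4} \left(-30441\right) = - \frac{30441}{4} \approx -7610.3$)
$o = 3 i \sqrt{235}$ ($o = \sqrt{20372 - 22487} = \sqrt{-2115} = 3 i \sqrt{235} \approx 45.989 i$)
$\left(o + E\right) \left(\left(3^{4} - 54\right) \left(-37\right) + O{\left(-189 \right)}\right) = \left(3 i \sqrt{235} - \frac{30441}{4}\right) \left(\left(3^{4} - 54\right) \left(-37\right) + 18 \left(-189\right)\right) = \left(- \frac{30441}{4} + 3 i \sqrt{235}\right) \left(\left(81 - 54\right) \left(-37\right) - 3402\right) = \left(- \frac{30441}{4} + 3 i \sqrt{235}\right) \left(27 \left(-37\right) - 3402\right) = \left(- \frac{30441}{4} + 3 i \sqrt{235}\right) \left(-999 - 3402\right) = \left(- \frac{30441}{4} + 3 i \sqrt{235}\right) \left(-4401\right) = \frac{133970841}{4} - 13203 i \sqrt{235}$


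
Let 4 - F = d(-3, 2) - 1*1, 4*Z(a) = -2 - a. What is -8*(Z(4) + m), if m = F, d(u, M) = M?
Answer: -12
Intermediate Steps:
Z(a) = -½ - a/4 (Z(a) = (-2 - a)/4 = -½ - a/4)
F = 3 (F = 4 - (2 - 1*1) = 4 - (2 - 1) = 4 - 1*1 = 4 - 1 = 3)
m = 3
-8*(Z(4) + m) = -8*((-½ - ¼*4) + 3) = -8*((-½ - 1) + 3) = -8*(-3/2 + 3) = -8*3/2 = -12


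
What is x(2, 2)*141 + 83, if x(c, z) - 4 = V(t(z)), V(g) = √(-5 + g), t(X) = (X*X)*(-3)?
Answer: 647 + 141*I*√17 ≈ 647.0 + 581.36*I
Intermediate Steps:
t(X) = -3*X² (t(X) = X²*(-3) = -3*X²)
x(c, z) = 4 + √(-5 - 3*z²)
x(2, 2)*141 + 83 = (4 + √(-5 - 3*2²))*141 + 83 = (4 + √(-5 - 3*4))*141 + 83 = (4 + √(-5 - 12))*141 + 83 = (4 + √(-17))*141 + 83 = (4 + I*√17)*141 + 83 = (564 + 141*I*√17) + 83 = 647 + 141*I*√17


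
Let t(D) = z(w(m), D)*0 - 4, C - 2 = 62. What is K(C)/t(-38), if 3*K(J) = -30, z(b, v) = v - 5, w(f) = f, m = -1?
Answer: 5/2 ≈ 2.5000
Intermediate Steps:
C = 64 (C = 2 + 62 = 64)
z(b, v) = -5 + v
K(J) = -10 (K(J) = (⅓)*(-30) = -10)
t(D) = -4 (t(D) = (-5 + D)*0 - 4 = 0 - 4 = -4)
K(C)/t(-38) = -10/(-4) = -10*(-¼) = 5/2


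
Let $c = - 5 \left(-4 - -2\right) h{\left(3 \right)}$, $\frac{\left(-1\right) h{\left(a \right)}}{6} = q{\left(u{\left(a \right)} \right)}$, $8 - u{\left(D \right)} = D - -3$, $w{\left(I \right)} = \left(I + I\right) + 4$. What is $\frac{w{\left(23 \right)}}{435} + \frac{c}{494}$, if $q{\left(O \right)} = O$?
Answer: $- \frac{2750}{21489} \approx -0.12797$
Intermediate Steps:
$w{\left(I \right)} = 4 + 2 I$ ($w{\left(I \right)} = 2 I + 4 = 4 + 2 I$)
$u{\left(D \right)} = 5 - D$ ($u{\left(D \right)} = 8 - \left(D - -3\right) = 8 - \left(D + 3\right) = 8 - \left(3 + D\right) = 5 - D$)
$h{\left(a \right)} = -30 + 6 a$ ($h{\left(a \right)} = - 6 \left(5 - a\right) = -30 + 6 a$)
$c = -120$ ($c = - 5 \left(-4 - -2\right) \left(-30 + 6 \cdot 3\right) = - 5 \left(-4 + 2\right) \left(-30 + 18\right) = \left(-5\right) \left(-2\right) \left(-12\right) = 10 \left(-12\right) = -120$)
$\frac{w{\left(23 \right)}}{435} + \frac{c}{494} = \frac{4 + 2 \cdot 23}{435} - \frac{120}{494} = \left(4 + 46\right) \frac{1}{435} - \frac{60}{247} = 50 \cdot \frac{1}{435} - \frac{60}{247} = \frac{10}{87} - \frac{60}{247} = - \frac{2750}{21489}$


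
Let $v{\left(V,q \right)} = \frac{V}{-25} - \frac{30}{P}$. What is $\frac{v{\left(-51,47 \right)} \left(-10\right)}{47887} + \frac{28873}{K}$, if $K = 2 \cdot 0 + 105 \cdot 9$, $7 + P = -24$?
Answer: $\frac{6123000109}{200407095} \approx 30.553$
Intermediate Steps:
$P = -31$ ($P = -7 - 24 = -31$)
$v{\left(V,q \right)} = \frac{30}{31} - \frac{V}{25}$ ($v{\left(V,q \right)} = \frac{V}{-25} - \frac{30}{-31} = V \left(- \frac{1}{25}\right) - - \frac{30}{31} = - \frac{V}{25} + \frac{30}{31} = \frac{30}{31} - \frac{V}{25}$)
$K = 945$ ($K = 0 + 945 = 945$)
$\frac{v{\left(-51,47 \right)} \left(-10\right)}{47887} + \frac{28873}{K} = \frac{\left(\frac{30}{31} - - \frac{51}{25}\right) \left(-10\right)}{47887} + \frac{28873}{945} = \left(\frac{30}{31} + \frac{51}{25}\right) \left(-10\right) \frac{1}{47887} + 28873 \cdot \frac{1}{945} = \frac{2331}{775} \left(-10\right) \frac{1}{47887} + \frac{28873}{945} = \left(- \frac{4662}{155}\right) \frac{1}{47887} + \frac{28873}{945} = - \frac{666}{1060355} + \frac{28873}{945} = \frac{6123000109}{200407095}$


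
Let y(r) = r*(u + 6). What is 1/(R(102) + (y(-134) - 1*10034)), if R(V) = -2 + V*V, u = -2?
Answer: -1/168 ≈ -0.0059524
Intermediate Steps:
y(r) = 4*r (y(r) = r*(-2 + 6) = r*4 = 4*r)
R(V) = -2 + V**2
1/(R(102) + (y(-134) - 1*10034)) = 1/((-2 + 102**2) + (4*(-134) - 1*10034)) = 1/((-2 + 10404) + (-536 - 10034)) = 1/(10402 - 10570) = 1/(-168) = -1/168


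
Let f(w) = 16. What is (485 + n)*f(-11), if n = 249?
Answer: 11744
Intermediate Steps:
(485 + n)*f(-11) = (485 + 249)*16 = 734*16 = 11744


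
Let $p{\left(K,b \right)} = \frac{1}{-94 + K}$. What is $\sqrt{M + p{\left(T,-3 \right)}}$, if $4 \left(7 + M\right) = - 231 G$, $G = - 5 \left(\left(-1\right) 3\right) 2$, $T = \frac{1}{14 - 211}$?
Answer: $\frac{i \sqrt{2386284078810}}{37038} \approx 41.707 i$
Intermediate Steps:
$T = - \frac{1}{197}$ ($T = \frac{1}{-197} = - \frac{1}{197} \approx -0.0050761$)
$G = 30$ ($G = \left(-5\right) \left(-3\right) 2 = 15 \cdot 2 = 30$)
$M = - \frac{3479}{2}$ ($M = -7 + \frac{\left(-231\right) 30}{4} = -7 + \frac{1}{4} \left(-6930\right) = -7 - \frac{3465}{2} = - \frac{3479}{2} \approx -1739.5$)
$\sqrt{M + p{\left(T,-3 \right)}} = \sqrt{- \frac{3479}{2} + \frac{1}{-94 - \frac{1}{197}}} = \sqrt{- \frac{3479}{2} + \frac{1}{- \frac{18519}{197}}} = \sqrt{- \frac{3479}{2} - \frac{197}{18519}} = \sqrt{- \frac{64427995}{37038}} = \frac{i \sqrt{2386284078810}}{37038}$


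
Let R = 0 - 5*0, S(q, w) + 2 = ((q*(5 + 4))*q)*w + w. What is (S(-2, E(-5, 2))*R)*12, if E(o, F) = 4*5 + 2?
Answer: 0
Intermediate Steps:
E(o, F) = 22 (E(o, F) = 20 + 2 = 22)
S(q, w) = -2 + w + 9*w*q**2 (S(q, w) = -2 + (((q*(5 + 4))*q)*w + w) = -2 + (((q*9)*q)*w + w) = -2 + (((9*q)*q)*w + w) = -2 + ((9*q**2)*w + w) = -2 + (9*w*q**2 + w) = -2 + (w + 9*w*q**2) = -2 + w + 9*w*q**2)
R = 0 (R = 0 + 0 = 0)
(S(-2, E(-5, 2))*R)*12 = ((-2 + 22 + 9*22*(-2)**2)*0)*12 = ((-2 + 22 + 9*22*4)*0)*12 = ((-2 + 22 + 792)*0)*12 = (812*0)*12 = 0*12 = 0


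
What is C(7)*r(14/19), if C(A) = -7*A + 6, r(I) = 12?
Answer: -516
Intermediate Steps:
C(A) = 6 - 7*A
C(7)*r(14/19) = (6 - 7*7)*12 = (6 - 49)*12 = -43*12 = -516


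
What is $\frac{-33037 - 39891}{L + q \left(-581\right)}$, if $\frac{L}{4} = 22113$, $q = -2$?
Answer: $- \frac{36464}{44807} \approx -0.8138$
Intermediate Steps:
$L = 88452$ ($L = 4 \cdot 22113 = 88452$)
$\frac{-33037 - 39891}{L + q \left(-581\right)} = \frac{-33037 - 39891}{88452 - -1162} = - \frac{72928}{88452 + 1162} = - \frac{72928}{89614} = \left(-72928\right) \frac{1}{89614} = - \frac{36464}{44807}$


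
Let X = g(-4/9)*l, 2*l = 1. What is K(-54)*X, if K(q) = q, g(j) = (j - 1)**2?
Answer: -169/3 ≈ -56.333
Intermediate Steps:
l = 1/2 (l = (1/2)*1 = 1/2 ≈ 0.50000)
g(j) = (-1 + j)**2
X = 169/162 (X = (-1 - 4/9)**2*(1/2) = (-13/9)**2*(1/2) = (169/81)*(1/2) = 169/162 ≈ 1.0432)
K(-54)*X = -54*169/162 = -169/3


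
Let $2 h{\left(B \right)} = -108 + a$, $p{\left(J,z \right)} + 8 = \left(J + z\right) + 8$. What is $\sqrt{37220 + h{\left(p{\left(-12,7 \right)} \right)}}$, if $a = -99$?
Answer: $\frac{\sqrt{148466}}{2} \approx 192.66$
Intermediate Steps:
$p{\left(J,z \right)} = J + z$ ($p{\left(J,z \right)} = -8 + \left(\left(J + z\right) + 8\right) = -8 + \left(8 + J + z\right) = J + z$)
$h{\left(B \right)} = - \frac{207}{2}$ ($h{\left(B \right)} = \frac{-108 - 99}{2} = \frac{1}{2} \left(-207\right) = - \frac{207}{2}$)
$\sqrt{37220 + h{\left(p{\left(-12,7 \right)} \right)}} = \sqrt{37220 - \frac{207}{2}} = \sqrt{\frac{74233}{2}} = \frac{\sqrt{148466}}{2}$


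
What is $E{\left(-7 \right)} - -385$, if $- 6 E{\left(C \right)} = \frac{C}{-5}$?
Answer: $\frac{11543}{30} \approx 384.77$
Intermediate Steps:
$E{\left(C \right)} = \frac{C}{30}$ ($E{\left(C \right)} = - \frac{C \frac{1}{-5}}{6} = - \frac{C \left(- \frac{1}{5}\right)}{6} = - \frac{\left(- \frac{1}{5}\right) C}{6} = \frac{C}{30}$)
$E{\left(-7 \right)} - -385 = \frac{1}{30} \left(-7\right) - -385 = - \frac{7}{30} + 385 = \frac{11543}{30}$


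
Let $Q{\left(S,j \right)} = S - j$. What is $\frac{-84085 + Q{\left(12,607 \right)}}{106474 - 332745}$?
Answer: $\frac{84680}{226271} \approx 0.37424$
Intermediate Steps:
$\frac{-84085 + Q{\left(12,607 \right)}}{106474 - 332745} = \frac{-84085 + \left(12 - 607\right)}{106474 - 332745} = \frac{-84085 + \left(12 - 607\right)}{-226271} = \left(-84085 - 595\right) \left(- \frac{1}{226271}\right) = \left(-84680\right) \left(- \frac{1}{226271}\right) = \frac{84680}{226271}$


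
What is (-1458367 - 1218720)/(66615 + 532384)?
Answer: -2677087/598999 ≈ -4.4693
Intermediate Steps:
(-1458367 - 1218720)/(66615 + 532384) = -2677087/598999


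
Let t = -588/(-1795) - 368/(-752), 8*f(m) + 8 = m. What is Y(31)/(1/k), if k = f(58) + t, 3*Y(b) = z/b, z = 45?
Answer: 7154427/2092252 ≈ 3.4195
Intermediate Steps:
f(m) = -1 + m/8
t = 68921/84365 (t = -588*(-1/1795) - 368*(-1/752) = 588/1795 + 23/47 = 68921/84365 ≈ 0.81694)
Y(b) = 15/b (Y(b) = (45/b)/3 = 15/b)
k = 2384809/337460 (k = (-1 + (⅛)*58) + 68921/84365 = (-1 + 29/4) + 68921/84365 = 25/4 + 68921/84365 = 2384809/337460 ≈ 7.0669)
Y(31)/(1/k) = (15/31)/(1/(2384809/337460)) = (15*(1/31))/(337460/2384809) = (15/31)*(2384809/337460) = 7154427/2092252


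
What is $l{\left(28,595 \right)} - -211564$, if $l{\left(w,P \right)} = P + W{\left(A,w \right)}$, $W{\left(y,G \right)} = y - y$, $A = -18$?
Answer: $212159$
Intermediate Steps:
$W{\left(y,G \right)} = 0$
$l{\left(w,P \right)} = P$ ($l{\left(w,P \right)} = P + 0 = P$)
$l{\left(28,595 \right)} - -211564 = 595 - -211564 = 595 + 211564 = 212159$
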